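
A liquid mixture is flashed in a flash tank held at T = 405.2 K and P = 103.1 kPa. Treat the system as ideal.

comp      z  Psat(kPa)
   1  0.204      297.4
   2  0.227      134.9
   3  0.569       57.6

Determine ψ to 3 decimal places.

Raoult's law: Kᵢ = Pᵢˢᵃᵗ/P = Pᵢˢᵃᵗ/103.1.
  K_1 = 297.4/103.1 = 2.88458, K_2 = 134.9/103.1 = 1.30844, K_3 = 57.6/103.1 = 0.55868
Newton–Raphson from ψ = 0.5:
  ψ = 0.500: g = -0.0636, g' = -0.391 → ψ = 0.337
  ψ = 0.337: g = 0.0035, g' = -0.442 → ψ = 0.345
Converged at ψ = 0.345.

ψ = 0.345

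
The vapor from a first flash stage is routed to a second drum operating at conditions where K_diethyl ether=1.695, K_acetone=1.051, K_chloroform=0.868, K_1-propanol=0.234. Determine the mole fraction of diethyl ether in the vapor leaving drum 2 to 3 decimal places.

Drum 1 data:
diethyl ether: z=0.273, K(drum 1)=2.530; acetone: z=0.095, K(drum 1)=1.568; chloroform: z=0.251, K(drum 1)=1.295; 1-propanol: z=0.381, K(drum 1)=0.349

y_diethyl ether (drum 2) = 0.558

Drum 1:
Rachford–Rice: g(ψ₁) = Σ zᵢ(Kᵢ−1)/(1+ψ₁(Kᵢ−1)) = 0.
Feasibility: ΣzᵢKᵢ = 1.298, Σzᵢ/Kᵢ = 1.454 — both > 1, two phases present.
Newton–Raphson from ψ₁ = 0.43:
  ψ₁ = 0.430: g = 0.0166, g' = -0.581 → ψ₁ = 0.459
  ψ₁ = 0.459: g = -0.0001, g' = -0.585 → ψ₁ = 0.458
Converged at ψ₁ = 0.458.
Drum-1 compositions:
  diethyl ether: x = 0.160, y = 0.406
  acetone: x = 0.075, y = 0.118
  chloroform: x = 0.221, y = 0.286
  1-propanol: x = 0.543, y = 0.190
Drum-2 feed = drum-1 vapor: z₂ = (0.4060, 0.1182, 0.2863, 0.1895).
Drum 2:
Newton–Raphson from ψ₂ = 0.5:
  ψ₂ = 0.500: g = -0.0605, g' = -0.406 → ψ₂ = 0.351
  ψ₂ = 0.351: g = -0.0055, g' = -0.341 → ψ₂ = 0.335
Converged at ψ₂ = 0.335.
  diethyl ether: x = 0.329, y = 0.558
  acetone: x = 0.116, y = 0.122
  chloroform: x = 0.300, y = 0.260
  1-propanol: x = 0.255, y = 0.060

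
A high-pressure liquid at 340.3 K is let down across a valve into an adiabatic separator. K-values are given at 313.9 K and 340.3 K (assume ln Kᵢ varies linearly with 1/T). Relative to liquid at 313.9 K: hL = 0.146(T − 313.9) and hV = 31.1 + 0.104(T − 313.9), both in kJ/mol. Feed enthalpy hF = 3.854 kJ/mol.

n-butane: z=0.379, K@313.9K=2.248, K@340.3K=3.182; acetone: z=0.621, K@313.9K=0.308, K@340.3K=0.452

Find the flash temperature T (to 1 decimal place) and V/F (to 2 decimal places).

T = 317.5 K, V/F = 0.11

Adiabatic flash: solve Rachford–Rice at each trial T, then check hF = ψ·hV(T) + (1−ψ)·hL(T).
  T = 313.9 K: K = (2.248, 0.308), RR gives ψ = 0.050, H_out = 1.558 kJ/mol
  T = 340.3 K: K = (3.182, 0.452), RR gives ψ = 0.407, H_out = 16.061 kJ/mol
  T = 327.1 K: K = (2.693, 0.376), RR gives ψ = 0.241, H_out = 9.278 kJ/mol
  T = 320.5 K: K = (2.465, 0.341), RR gives ψ = 0.151, H_out = 5.627 kJ/mol
  T = 317.2 K: K = (2.355, 0.324), RR gives ψ = 0.103, H_out = 3.660 kJ/mol
  T = 318.9 K: K = (2.412, 0.333), RR gives ψ = 0.128, H_out = 4.688 kJ/mol
Linear interpolation between T = 317.2 (H_out = 3.660) and T = 318.9 (H_out = 4.688) on hF = 3.854 gives T ≈ 317.5 K, at which ψ = 0.11.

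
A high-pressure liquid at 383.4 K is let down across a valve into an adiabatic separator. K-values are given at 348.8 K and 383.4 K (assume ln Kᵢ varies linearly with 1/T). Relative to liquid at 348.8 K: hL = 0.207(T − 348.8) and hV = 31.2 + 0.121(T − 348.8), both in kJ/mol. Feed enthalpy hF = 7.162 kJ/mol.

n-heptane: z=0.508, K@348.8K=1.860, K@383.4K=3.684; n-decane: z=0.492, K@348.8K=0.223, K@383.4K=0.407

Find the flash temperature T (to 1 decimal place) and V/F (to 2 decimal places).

Adiabatic flash: solve Rachford–Rice at each trial T, then check hF = ψ·hV(T) + (1−ψ)·hL(T).
  T = 348.8 K: K = (1.860, 0.223), RR gives ψ = 0.082, H_out = 2.549 kJ/mol
  T = 383.4 K: K = (3.684, 0.407), RR gives ψ = 0.673, H_out = 26.167 kJ/mol
  T = 366.1 K: K = (2.660, 0.306), RR gives ψ = 0.435, H_out = 16.512 kJ/mol
  T = 357.5 K: K = (2.236, 0.262), RR gives ψ = 0.291, H_out = 10.653 kJ/mol
  T = 353.1 K: K = (2.040, 0.242), RR gives ψ = 0.197, H_out = 6.959 kJ/mol
  T = 355.3 K: K = (2.136, 0.252), RR gives ψ = 0.246, H_out = 8.887 kJ/mol
Linear interpolation between T = 353.1 (H_out = 6.959) and T = 355.3 (H_out = 8.887) on hF = 7.162 gives T ≈ 353.3 K, at which ψ = 0.20.

T = 353.3 K, V/F = 0.20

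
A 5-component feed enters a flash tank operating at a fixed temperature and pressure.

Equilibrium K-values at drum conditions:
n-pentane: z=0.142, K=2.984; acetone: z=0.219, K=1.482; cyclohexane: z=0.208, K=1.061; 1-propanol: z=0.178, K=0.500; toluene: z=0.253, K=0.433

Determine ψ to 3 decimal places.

ψ = 0.309

Newton iteration, ψ⁰ = 0.32:
  ψ = 0.320: g = -0.0050, g' = -0.433 → ψ = 0.308
  ψ = 0.308: g = 0.0000, g' = -0.436 → ψ = 0.309
Converged at ψ = 0.309.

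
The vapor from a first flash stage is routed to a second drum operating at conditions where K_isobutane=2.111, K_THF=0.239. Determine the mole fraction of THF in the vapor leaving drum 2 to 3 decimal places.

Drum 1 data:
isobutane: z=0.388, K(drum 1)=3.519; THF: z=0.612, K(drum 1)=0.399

y_THF (drum 2) = 0.142

Drum 1:
Binary case is linear: z₁(K₁−1)(1+ψ₁(K₂−1)) + z₂(K₂−1)(1+ψ₁(K₁−1)) = 0
⇒ ψ₁ = [z₁(K₁−1)+z₂(K₂−1)] / [−(K₁−1)(K₂−1)] = 0.6096/1.5139 = 0.403
Drum-1 compositions:
  isobutane: x = 0.193, y = 0.678
  THF: x = 0.807, y = 0.322
Drum-2 feed = drum-1 vapor: z₂ = (0.6779, 0.3221).
Drum 2:
Rachford–Rice: g(ψ₂) = Σ zᵢ(Kᵢ−1)/(1+ψ₂(Kᵢ−1)) = 0.
Feasibility: ΣzᵢKᵢ = 1.508, Σzᵢ/Kᵢ = 1.669 — both > 1, two phases present.
Newton–Raphson from ψ₂ = 0.5:
  ψ₂ = 0.500: g = 0.0884, g' = -0.832 → ψ₂ = 0.606
  ψ₂ = 0.606: g = -0.0052, g' = -0.942 → ψ₂ = 0.601
Converged at ψ₂ = 0.601.
  isobutane: x = 0.407, y = 0.858
  THF: x = 0.593, y = 0.142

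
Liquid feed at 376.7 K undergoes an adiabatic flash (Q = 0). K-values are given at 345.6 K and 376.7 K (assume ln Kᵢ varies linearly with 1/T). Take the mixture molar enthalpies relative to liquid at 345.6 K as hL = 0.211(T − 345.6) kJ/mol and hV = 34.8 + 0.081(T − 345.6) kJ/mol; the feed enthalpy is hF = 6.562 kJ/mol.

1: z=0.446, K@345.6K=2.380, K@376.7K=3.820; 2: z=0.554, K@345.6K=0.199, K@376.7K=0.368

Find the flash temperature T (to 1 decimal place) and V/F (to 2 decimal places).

T = 347.3 K, V/F = 0.18

Adiabatic flash: solve Rachford–Rice at each trial T, then check hF = ψ·hV(T) + (1−ψ)·hL(T).
  T = 345.6 K: K = (2.380, 0.199), RR gives ψ = 0.155, H_out = 5.406 kJ/mol
  T = 376.7 K: K = (3.820, 0.368), RR gives ψ = 0.509, H_out = 22.225 kJ/mol
  T = 361.1 K: K = (3.044, 0.274), RR gives ψ = 0.343, H_out = 14.523 kJ/mol
  T = 353.4 K: K = (2.701, 0.235), RR gives ψ = 0.257, H_out = 10.327 kJ/mol
  T = 349.5 K: K = (2.537, 0.216), RR gives ψ = 0.209, H_out = 7.978 kJ/mol
  T = 347.6 K: K = (2.460, 0.208), RR gives ψ = 0.183, H_out = 6.757 kJ/mol
Linear interpolation between T = 345.6 (H_out = 5.406) and T = 347.6 (H_out = 6.757) on hF = 6.562 gives T ≈ 347.3 K, at which ψ = 0.18.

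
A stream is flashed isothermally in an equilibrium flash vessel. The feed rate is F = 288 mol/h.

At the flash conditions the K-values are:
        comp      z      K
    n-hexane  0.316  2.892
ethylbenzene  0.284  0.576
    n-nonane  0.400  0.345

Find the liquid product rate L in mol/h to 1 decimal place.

L = 230.2 mol/h

Rachford–Rice: g(ψ) = Σ zᵢ(Kᵢ−1)/(1+ψ(Kᵢ−1)) = 0.
Check two-phase: ΣzᵢKᵢ = 1.215 > 1 and Σzᵢ/Kᵢ = 1.762 > 1, so g(0) = 0.215 > 0 and g(1) = -0.762 < 0.
Newton–Raphson from ψ = 0.66:
  ψ = 0.660: g = -0.3628, g' = -0.855 → ψ = 0.235
  ψ = 0.235: g = -0.0299, g' = -0.844 → ψ = 0.200
  ψ = 0.200: g = 0.0007, g' = -0.884 → ψ = 0.201
Converged at ψ = 0.201.
Then V = ψ·F = 0.2008·288 = 57.8 mol/h and L = F − V = 230.2 mol/h.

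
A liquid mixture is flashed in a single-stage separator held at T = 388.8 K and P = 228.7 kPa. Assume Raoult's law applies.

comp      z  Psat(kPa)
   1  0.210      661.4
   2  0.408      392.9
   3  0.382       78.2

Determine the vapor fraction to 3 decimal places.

ψ = 0.565

Raoult's law: Kᵢ = Pᵢˢᵃᵗ/P = Pᵢˢᵃᵗ/228.7.
  K_1 = 661.4/228.7 = 2.89200, K_2 = 392.9/228.7 = 1.71797, K_3 = 78.2/228.7 = 0.34193
Material balance + equilibrium reduce to Σ zᵢ(Kᵢ−1)/(1+ψ(Kᵢ−1)) = 0.
Check two-phase: ΣzᵢKᵢ = 1.439 > 1 and Σzᵢ/Kᵢ = 1.427 > 1, so g(0) = 0.439 > 0 and g(1) = -0.427 < 0.
Newton iteration, ψ⁰ = 0.62:
  ψ = 0.620: g = -0.0391, g' = -0.732 → ψ = 0.567
  ψ = 0.567: g = -0.0009, g' = -0.702 → ψ = 0.565
Converged at ψ = 0.565.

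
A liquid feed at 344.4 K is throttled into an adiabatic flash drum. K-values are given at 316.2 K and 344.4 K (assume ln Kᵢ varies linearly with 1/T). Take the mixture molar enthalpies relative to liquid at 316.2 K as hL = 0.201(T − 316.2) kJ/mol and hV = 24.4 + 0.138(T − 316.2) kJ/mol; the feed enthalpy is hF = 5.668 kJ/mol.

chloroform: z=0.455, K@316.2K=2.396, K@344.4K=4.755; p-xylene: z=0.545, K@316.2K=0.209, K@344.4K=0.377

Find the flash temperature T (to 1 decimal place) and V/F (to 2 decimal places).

T = 317.9 K, V/F = 0.22

Adiabatic flash: solve Rachford–Rice at each trial T, then check hF = ψ·hV(T) + (1−ψ)·hL(T).
  T = 316.2 K: K = (2.396, 0.209), RR gives ψ = 0.185, H_out = 4.510 kJ/mol
  T = 344.4 K: K = (4.755, 0.377), RR gives ψ = 0.585, H_out = 18.907 kJ/mol
  T = 330.3 K: K = (3.425, 0.284), RR gives ψ = 0.411, H_out = 12.497 kJ/mol
  T = 323.2 K: K = (2.872, 0.244), RR gives ψ = 0.311, H_out = 8.858 kJ/mol
  T = 319.7 K: K = (2.626, 0.226), RR gives ψ = 0.253, H_out = 6.816 kJ/mol
  T = 317.9 K: K = (2.506, 0.217), RR gives ψ = 0.219, H_out = 5.669 kJ/mol
Linear interpolation between T = 316.2 (H_out = 4.510) and T = 317.9 (H_out = 5.669) on hF = 5.668 gives T ≈ 317.9 K, at which ψ = 0.22.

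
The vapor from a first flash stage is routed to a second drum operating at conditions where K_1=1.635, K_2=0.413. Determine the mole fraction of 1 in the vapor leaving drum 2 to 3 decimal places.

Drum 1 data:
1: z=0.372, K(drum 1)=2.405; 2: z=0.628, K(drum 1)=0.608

Drum 1:
Let ψ₁ = V/F and solve Σ zᵢ(Kᵢ−1)/(1+ψ₁(Kᵢ−1)) = 0.
Check two-phase: ΣzᵢKᵢ = 1.276 > 1 and Σzᵢ/Kᵢ = 1.188 > 1, so g(0) = 0.276 > 0 and g(1) = -0.188 < 0.
Binary case is linear: z₁(K₁−1)(1+ψ₁(K₂−1)) + z₂(K₂−1)(1+ψ₁(K₁−1)) = 0
⇒ ψ₁ = [z₁(K₁−1)+z₂(K₂−1)] / [−(K₁−1)(K₂−1)] = 0.2765/0.5508 = 0.502
Drum-1 compositions:
  1: x = 0.218, y = 0.525
  2: x = 0.782, y = 0.475
Drum-2 feed = drum-1 vapor: z₂ = (0.5246, 0.4754).
Drum 2:
Rachford–Rice: g(ψ₂) = Σ zᵢ(Kᵢ−1)/(1+ψ₂(Kᵢ−1)) = 0.
g(0) = ΣzᵢKᵢ − 1 = 0.054 and g(1) = 1 − Σzᵢ/Kᵢ = -0.472, so a root lies in (0, 1).
Binary case is linear: z₁(K₁−1)(1+ψ₂(K₂−1)) + z₂(K₂−1)(1+ψ₂(K₁−1)) = 0
⇒ ψ₂ = [z₁(K₁−1)+z₂(K₂−1)] / [−(K₁−1)(K₂−1)] = 0.0541/0.3727 = 0.145
  1: x = 0.480, y = 0.785
  2: x = 0.520, y = 0.215

y_1 (drum 2) = 0.785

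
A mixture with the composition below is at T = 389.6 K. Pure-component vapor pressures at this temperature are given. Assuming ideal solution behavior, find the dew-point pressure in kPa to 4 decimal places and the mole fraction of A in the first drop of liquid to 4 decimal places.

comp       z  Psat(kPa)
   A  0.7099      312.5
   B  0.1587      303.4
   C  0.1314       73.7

At the dew point ψ → 1, so Σzᵢ/Kᵢ = 1 with Kᵢ = Pᵢˢᵃᵗ/P ⇒ 1/P = Σzᵢ/Pᵢˢᵃᵗ.
1/P = 0.7099/312.5 + 0.1587/303.4 + 0.1314/73.7 = 0.0045777 ⇒ P = 218.4524 kPa
xᵢ = zᵢP/Pᵢˢᵃᵗ ⇒ x_A = 0.7099·218.4524/312.5 = 0.4963

Pdew = 218.4524 kPa, x_A = 0.4963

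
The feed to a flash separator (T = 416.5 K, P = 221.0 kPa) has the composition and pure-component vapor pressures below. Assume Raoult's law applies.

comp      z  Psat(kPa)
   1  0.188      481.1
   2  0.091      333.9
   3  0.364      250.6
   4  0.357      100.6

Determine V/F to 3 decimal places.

Raoult's law: Kᵢ = Pᵢˢᵃᵗ/P = Pᵢˢᵃᵗ/221.0.
  K_1 = 481.1/221.0 = 2.17692, K_2 = 333.9/221.0 = 1.51086, K_3 = 250.6/221.0 = 1.13394, K_4 = 100.6/221.0 = 0.45520
Rachford–Rice: g(V/F) = Σ zᵢ(Kᵢ−1)/(1+V/F(Kᵢ−1)) = 0.
g(0) = ΣzᵢKᵢ − 1 = 0.122 and g(1) = 1 − Σzᵢ/Kᵢ = -0.252, so a root lies in (0, 1).
Iterate (Newton) starting at V/F = 0.5:
  V/F = 0.500: g = -0.0453, g' = -0.324 → V/F = 0.360
  V/F = 0.360: g = -0.0008, g' = -0.315 → V/F = 0.358
Converged at V/F = 0.358.

V/F = 0.358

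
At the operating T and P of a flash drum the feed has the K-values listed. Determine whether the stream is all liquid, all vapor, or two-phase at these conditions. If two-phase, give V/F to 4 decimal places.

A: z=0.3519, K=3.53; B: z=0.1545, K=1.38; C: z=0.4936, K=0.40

ΣzᵢKᵢ = 1.6529; Σzᵢ/Kᵢ = 1.4456.
Both exceed 1, so a two-phase solution exists.
Let ψ = V/F and solve Σ zᵢ(Kᵢ−1)/(1+ψ(Kᵢ−1)) = 0.
Newton iteration, ψ⁰ = 0.66:
  ψ = 0.6600: g = -0.10992, g' = -0.8174 → ψ = 0.5255
  ψ = 0.5255: g = -0.00143, g' = -0.8096 → ψ = 0.5238
Converged at ψ = 0.5238.

two-phase, V/F = 0.5238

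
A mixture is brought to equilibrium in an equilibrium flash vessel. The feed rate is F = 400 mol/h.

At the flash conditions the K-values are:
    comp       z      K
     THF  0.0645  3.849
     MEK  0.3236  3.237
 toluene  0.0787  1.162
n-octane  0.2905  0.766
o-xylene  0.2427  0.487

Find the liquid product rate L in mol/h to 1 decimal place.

Let β = V/F and solve Σ zᵢ(Kᵢ−1)/(1+β(Kᵢ−1)) = 0.
Feasibility: ΣzᵢKᵢ = 1.7279, Σzᵢ/Kᵢ = 1.0621 — both > 1, two phases present.
Newton iteration, β⁰ = 0.39:
  β = 0.3900: g = 0.25519, g' = -0.7003 → β = 0.7544
  β = 0.7544: g = 0.05338, g' = -0.4720 → β = 0.8675
  β = 0.8675: g = 0.00064, g' = -0.4647 → β = 0.8689
Converged at β = 0.8689.
Then V = β·F = 0.8689·400 = 347.6 mol/h and L = F − V = 52.4 mol/h.

L = 52.4 mol/h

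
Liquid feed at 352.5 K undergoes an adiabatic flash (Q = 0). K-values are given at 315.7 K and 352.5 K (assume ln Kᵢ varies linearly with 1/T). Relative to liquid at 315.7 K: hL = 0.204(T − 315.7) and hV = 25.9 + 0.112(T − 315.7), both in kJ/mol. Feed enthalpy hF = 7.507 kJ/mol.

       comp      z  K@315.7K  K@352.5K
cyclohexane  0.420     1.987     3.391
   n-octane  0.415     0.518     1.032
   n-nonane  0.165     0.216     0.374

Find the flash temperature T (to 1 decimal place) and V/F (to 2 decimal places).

Adiabatic flash: solve Rachford–Rice at each trial T, then check hF = ψ·hV(T) + (1−ψ)·hL(T).
  T = 315.7 K: K = (1.987, 0.518, 0.216), RR gives ψ = 0.148, H_out = 3.832 kJ/mol
  T = 352.5 K: K = (3.391, 1.032, 0.374), RR gives ψ = 1.000, H_out = 30.022 kJ/mol
  T = 334.1 K: K = (2.634, 0.745, 0.289), RR gives ψ = 0.629, H_out = 18.982 kJ/mol
  T = 324.9 K: K = (2.297, 0.624, 0.251), RR gives ψ = 0.398, H_out = 11.843 kJ/mol
  T = 320.3 K: K = (2.139, 0.570, 0.233), RR gives ψ = 0.277, H_out = 7.996 kJ/mol
  T = 318.0 K: K = (2.062, 0.543, 0.224), RR gives ψ = 0.214, H_out = 5.964 kJ/mol
Linear interpolation between T = 318.0 (H_out = 5.964) and T = 320.3 (H_out = 7.996) on hF = 7.507 gives T ≈ 319.7 K, at which ψ = 0.26.

T = 319.7 K, V/F = 0.26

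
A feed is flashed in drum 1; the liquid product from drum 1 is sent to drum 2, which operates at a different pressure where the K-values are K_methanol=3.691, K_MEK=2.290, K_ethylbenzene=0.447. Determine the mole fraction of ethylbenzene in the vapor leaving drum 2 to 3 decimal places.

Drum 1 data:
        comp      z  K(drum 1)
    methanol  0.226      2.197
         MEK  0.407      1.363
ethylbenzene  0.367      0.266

Drum 1:
Let ψ₁ = V/F and solve Σ zᵢ(Kᵢ−1)/(1+ψ₁(Kᵢ−1)) = 0.
Feasibility: ΣzᵢKᵢ = 1.149, Σzᵢ/Kᵢ = 1.781 — both > 1, two phases present.
Iterate (Newton) starting at ψ₁ = 0.5:
  ψ₁ = 0.500: g = -0.1313, g' = -0.659 → ψ₁ = 0.301
  ψ₁ = 0.301: g = -0.0135, g' = -0.544 → ψ₁ = 0.276
Converged at ψ₁ = 0.276.
Drum-1 compositions:
  methanol: x = 0.170, y = 0.373
  MEK: x = 0.370, y = 0.504
  ethylbenzene: x = 0.460, y = 0.122
Drum-2 feed = drum-1 liquid: z₂ = (0.1699, 0.3700, 0.4601).
Drum 2:
Rachford–Rice: g(ψ₂) = Σ zᵢ(Kᵢ−1)/(1+ψ₂(Kᵢ−1)) = 0.
Feasibility: ΣzᵢKᵢ = 1.680, Σzᵢ/Kᵢ = 1.237 — both > 1, two phases present.
Iterate (Newton) starting at ψ₂ = 0.5:
  ψ₂ = 0.500: g = 0.1334, g' = -0.720 → ψ₂ = 0.685
  ψ₂ = 0.685: g = 0.0044, g' = -0.690 → ψ₂ = 0.692
Converged at ψ₂ = 0.692.
  methanol: x = 0.059, y = 0.219
  MEK: x = 0.196, y = 0.448
  ethylbenzene: x = 0.745, y = 0.333

y_ethylbenzene (drum 2) = 0.333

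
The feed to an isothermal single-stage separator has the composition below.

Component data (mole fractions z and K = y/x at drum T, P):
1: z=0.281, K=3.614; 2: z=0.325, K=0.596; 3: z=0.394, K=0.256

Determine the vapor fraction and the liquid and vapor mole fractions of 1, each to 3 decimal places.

ψ = 0.196, x_1 = 0.186, y_1 = 0.672

Iterate (Newton) starting at ψ = 0.5:
  ψ = 0.500: g = -0.3129, g' = -0.997 → ψ = 0.186
  ψ = 0.186: g = 0.0119, g' = -1.225 → ψ = 0.196
Converged at ψ = 0.196.
Compositions from xᵢ = zᵢ/(1+ψ(Kᵢ−1)), yᵢ = Kᵢxᵢ:
  1: x = 0.186, y = 0.672
  2: x = 0.353, y = 0.210
  3: x = 0.461, y = 0.118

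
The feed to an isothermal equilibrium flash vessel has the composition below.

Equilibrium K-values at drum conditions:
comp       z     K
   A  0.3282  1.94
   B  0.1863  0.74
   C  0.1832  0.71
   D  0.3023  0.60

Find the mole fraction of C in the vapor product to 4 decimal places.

y_C = 0.1412

Rachford–Rice: g(ψ) = Σ zᵢ(Kᵢ−1)/(1+ψ(Kᵢ−1)) = 0.
Feasibility: ΣzᵢKᵢ = 1.0860, Σzᵢ/Kᵢ = 1.1828 — both > 1, two phases present.
Newton iteration, ψ⁰ = 0.5:
  ψ = 0.5000: g = -0.05909, g' = -0.2475 → ψ = 0.2612
  ψ = 0.2612: g = 0.00321, g' = -0.2798 → ψ = 0.2727
Converged at ψ = 0.2727.
Compositions from xᵢ = zᵢ/(1+ψ(Kᵢ−1)), yᵢ = Kᵢxᵢ:
  A: x = 0.2612, y = 0.5068
  B: x = 0.2005, y = 0.1484
  C: x = 0.1989, y = 0.1412
  D: x = 0.3393, y = 0.2036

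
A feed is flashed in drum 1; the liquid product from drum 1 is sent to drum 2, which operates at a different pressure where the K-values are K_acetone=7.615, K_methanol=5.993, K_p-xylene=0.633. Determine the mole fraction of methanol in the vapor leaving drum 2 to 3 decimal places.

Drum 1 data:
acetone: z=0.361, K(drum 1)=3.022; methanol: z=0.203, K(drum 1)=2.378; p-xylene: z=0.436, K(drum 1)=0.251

y_methanol (drum 2) = 0.161

Drum 1:
Material balance + equilibrium reduce to Σ zᵢ(Kᵢ−1)/(1+ψ₁(Kᵢ−1)) = 0.
g(0) = ΣzᵢKᵢ − 1 = 0.683 and g(1) = 1 − Σzᵢ/Kᵢ = -0.942, so a root lies in (0, 1).
Newton iteration, ψ₁⁰ = 0.5:
  ψ₁ = 0.500: g = 0.0065, g' = -1.125 → ψ₁ = 0.506
Converged at ψ₁ = 0.506.
Drum-1 compositions:
  acetone: x = 0.178, y = 0.539
  methanol: x = 0.120, y = 0.284
  p-xylene: x = 0.702, y = 0.176
Drum-2 feed = drum-1 liquid: z₂ = (0.1785, 0.1196, 0.7019).
Drum 2:
Newton iteration, ψ₂⁰ = 0.67:
  ψ₂ = 0.670: g = 0.0132, g' = -0.589 → ψ₂ = 0.692
  ψ₂ = 0.692: g = 0.0002, g' = -0.571 → ψ₂ = 0.693
Converged at ψ₂ = 0.693.
  acetone: x = 0.032, y = 0.243
  methanol: x = 0.027, y = 0.161
  p-xylene: x = 0.941, y = 0.596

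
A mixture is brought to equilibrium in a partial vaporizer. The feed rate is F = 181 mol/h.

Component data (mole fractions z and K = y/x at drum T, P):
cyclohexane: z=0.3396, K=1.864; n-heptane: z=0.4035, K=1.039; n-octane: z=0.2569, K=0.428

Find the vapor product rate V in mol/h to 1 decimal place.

Newton–Raphson from β = 0.5:
  β = 0.5000: g = 0.01453, g' = -0.2891 → β = 0.5502
  β = 0.5502: g = -0.00016, g' = -0.2960 → β = 0.5497
Converged at β = 0.5497.
Then V = β·F = 0.5497·181 = 99.5 mol/h and L = F − V = 81.5 mol/h.

V = 99.5 mol/h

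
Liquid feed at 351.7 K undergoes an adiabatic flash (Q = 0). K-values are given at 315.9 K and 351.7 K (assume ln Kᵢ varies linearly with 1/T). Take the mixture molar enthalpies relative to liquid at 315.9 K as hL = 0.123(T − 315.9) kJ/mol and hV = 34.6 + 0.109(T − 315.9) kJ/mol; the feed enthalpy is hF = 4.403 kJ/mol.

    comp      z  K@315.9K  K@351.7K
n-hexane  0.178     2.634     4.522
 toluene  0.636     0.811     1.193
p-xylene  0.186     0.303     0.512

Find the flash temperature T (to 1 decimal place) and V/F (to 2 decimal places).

T = 317.6 K, V/F = 0.12

Adiabatic flash: solve Rachford–Rice at each trial T, then check hF = ψ·hV(T) + (1−ψ)·hL(T).
  T = 315.9 K: K = (2.634, 0.811, 0.303), RR gives ψ = 0.076, H_out = 2.621 kJ/mol
  T = 351.7 K: K = (4.522, 1.193, 0.512), RR gives ψ = 1.000, H_out = 38.502 kJ/mol
  T = 333.8 K: K = (3.502, 0.994, 0.399), RR gives ψ = 0.599, H_out = 22.761 kJ/mol
  T = 324.9 K: K = (3.051, 0.901, 0.349), RR gives ψ = 0.326, H_out = 12.351 kJ/mol
  T = 320.4 K: K = (2.838, 0.855, 0.326), RR gives ψ = 0.199, H_out = 7.424 kJ/mol
  T = 318.1 K: K = (2.733, 0.833, 0.314), RR gives ψ = 0.136, H_out = 4.963 kJ/mol
Linear interpolation between T = 315.9 (H_out = 2.621) and T = 318.1 (H_out = 4.963) on hF = 4.403 gives T ≈ 317.6 K, at which ψ = 0.12.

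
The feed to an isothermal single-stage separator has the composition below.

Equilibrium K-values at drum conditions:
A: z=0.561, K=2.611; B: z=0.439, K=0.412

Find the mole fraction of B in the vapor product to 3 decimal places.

y_B = 0.302

Newton–Raphson from ψ = 0.5:
  ψ = 0.500: g = 0.1349, g' = -0.751 → ψ = 0.680
  ψ = 0.680: g = 0.0015, g' = -0.753 → ψ = 0.682
Converged at ψ = 0.682.
Compositions from xᵢ = zᵢ/(1+ψ(Kᵢ−1)), yᵢ = Kᵢxᵢ:
  A: x = 0.267, y = 0.698
  B: x = 0.733, y = 0.302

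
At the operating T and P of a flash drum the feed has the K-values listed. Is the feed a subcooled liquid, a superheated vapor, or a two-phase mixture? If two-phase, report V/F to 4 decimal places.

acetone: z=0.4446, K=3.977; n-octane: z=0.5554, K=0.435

ΣzᵢKᵢ = 2.0098; Σzᵢ/Kᵢ = 1.3886.
Both exceed 1, so a two-phase solution exists.
Rachford–Rice: g(ψ) = Σ zᵢ(Kᵢ−1)/(1+ψ(Kᵢ−1)) = 0.
Newton iteration, ψ⁰ = 0.56:
  ψ = 0.5600: g = 0.03721, g' = -0.9333 → ψ = 0.5999
  ψ = 0.5999: g = 0.00043, g' = -0.9134 → ψ = 0.6003
Converged at ψ = 0.6003.

two-phase, V/F = 0.6003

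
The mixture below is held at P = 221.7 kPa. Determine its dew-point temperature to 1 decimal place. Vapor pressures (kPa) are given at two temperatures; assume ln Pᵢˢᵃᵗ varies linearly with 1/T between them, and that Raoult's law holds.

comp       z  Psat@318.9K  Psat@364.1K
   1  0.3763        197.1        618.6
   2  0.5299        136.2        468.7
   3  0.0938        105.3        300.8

Dew-point temperature: Σzᵢ·P/Pᵢˢᵃᵗ(T) = 1. Interpolate ln Pᵢˢᵃᵗ = aᵢ + bᵢ/T.
  T = 318.9 K: ΣzᵢP/Pᵢˢᵃᵗ = 1.4833
  T = 364.1 K: ΣzᵢP/Pᵢˢᵃᵗ = 0.4546
  T = 341.5 K: ΣzᵢP/Pᵢˢᵃᵗ = 0.7892
  T = 330.2 K: ΣzᵢP/Pᵢˢᵃᵗ = 1.0702
  T = 335.9 K: ΣzᵢP/Pᵢˢᵃᵗ = 0.9154
  T = 333.0 K: ΣzᵢP/Pᵢˢᵃᵗ = 0.9905
Interpolating between 330.2 K and 333.0 K gives T ≈ 332.7 K.

T = 332.7 K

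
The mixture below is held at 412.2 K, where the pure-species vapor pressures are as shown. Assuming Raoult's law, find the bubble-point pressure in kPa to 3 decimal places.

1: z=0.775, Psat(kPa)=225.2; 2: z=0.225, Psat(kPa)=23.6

At the bubble point ψ → 0, so ΣzᵢKᵢ = 1 with Kᵢ = Pᵢˢᵃᵗ/P ⇒ P = ΣzᵢPᵢˢᵃᵗ.
P = 0.775·225.2 + 0.225·23.6 = 179.840 kPa

Pbub = 179.840 kPa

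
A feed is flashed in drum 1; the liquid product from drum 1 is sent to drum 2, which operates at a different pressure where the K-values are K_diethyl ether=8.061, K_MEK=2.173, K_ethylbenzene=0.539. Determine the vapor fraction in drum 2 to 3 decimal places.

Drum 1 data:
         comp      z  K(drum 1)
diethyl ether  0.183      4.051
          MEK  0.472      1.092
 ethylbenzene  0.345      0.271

Drum 1:
Rachford–Rice: g(ψ₁) = Σ zᵢ(Kᵢ−1)/(1+ψ₁(Kᵢ−1)) = 0.
g(0) = ΣzᵢKᵢ − 1 = 0.350 and g(1) = 1 − Σzᵢ/Kᵢ = -0.750, so a root lies in (0, 1).
Iterate (Newton) starting at ψ₁ = 0.5:
  ψ₁ = 0.500: g = -0.1332, g' = -0.725 → ψ₁ = 0.316
Converged at ψ₁ = 0.316.
Drum-1 compositions:
  diethyl ether: x = 0.093, y = 0.378
  MEK: x = 0.459, y = 0.501
  ethylbenzene: x = 0.448, y = 0.121
Drum-2 feed = drum-1 liquid: z₂ = (0.0932, 0.4587, 0.4481).
Drum 2:
Newton iteration, ψ₂⁰ = 0.35:
  ψ₂ = 0.350: g = 0.3248, g' = -0.838 → ψ₂ = 0.737
  ψ₂ = 0.737: g = 0.0816, g' = -0.521 → ψ₂ = 0.894
  ψ₂ = 0.894: g = 0.0012, g' = -0.513 → ψ₂ = 0.896
Converged at ψ₂ = 0.896.
  diethyl ether: x = 0.013, y = 0.103
  MEK: x = 0.224, y = 0.486
  ethylbenzene: x = 0.764, y = 0.412

V/F (drum 2) = 0.896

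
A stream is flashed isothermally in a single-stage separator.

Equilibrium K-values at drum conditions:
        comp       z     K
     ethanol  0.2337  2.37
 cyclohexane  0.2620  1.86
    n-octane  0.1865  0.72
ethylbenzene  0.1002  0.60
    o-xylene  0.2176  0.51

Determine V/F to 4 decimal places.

Newton–Raphson from V/F = 0.5:
  V/F = 0.5000: g = 0.09553, g' = -0.3857 → V/F = 0.7477
  V/F = 0.7477: g = 0.00380, g' = -0.3650 → V/F = 0.7581
Converged at V/F = 0.7581.

V/F = 0.7581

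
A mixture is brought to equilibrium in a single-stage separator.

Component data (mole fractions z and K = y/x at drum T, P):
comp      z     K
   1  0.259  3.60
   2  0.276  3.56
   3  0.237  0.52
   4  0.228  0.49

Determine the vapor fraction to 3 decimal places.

Material balance + equilibrium reduce to Σ zᵢ(Kᵢ−1)/(1+ψ(Kᵢ−1)) = 0.
Feasibility: ΣzᵢKᵢ = 2.150, Σzᵢ/Kᵢ = 1.071 — both > 1, two phases present.
Newton iteration, ψ⁰ = 0.5:
  ψ = 0.500: g = 0.2969, g' = -0.880 → ψ = 0.837
  ψ = 0.837: g = 0.0436, g' = -0.690 → ψ = 0.900
Converged at ψ = 0.900.

ψ = 0.900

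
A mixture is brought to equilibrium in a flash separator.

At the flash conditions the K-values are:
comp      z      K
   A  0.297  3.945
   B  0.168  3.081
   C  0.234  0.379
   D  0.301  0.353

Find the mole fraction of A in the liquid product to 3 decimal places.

Material balance + equilibrium reduce to Σ zᵢ(Kᵢ−1)/(1+V/F(Kᵢ−1)) = 0.
Feasibility: ΣzᵢKᵢ = 1.884, Σzᵢ/Kᵢ = 1.600 — both > 1, two phases present.
Iterate (Newton) starting at V/F = 0.5:
  V/F = 0.500: g = 0.0265, g' = -1.061 → V/F = 0.525
Converged at V/F = 0.525.
Compositions from xᵢ = zᵢ/(1+V/F(Kᵢ−1)), yᵢ = Kᵢxᵢ:
  A: x = 0.117, y = 0.460
  B: x = 0.080, y = 0.247
  C: x = 0.347, y = 0.132
  D: x = 0.456, y = 0.161

x_A = 0.117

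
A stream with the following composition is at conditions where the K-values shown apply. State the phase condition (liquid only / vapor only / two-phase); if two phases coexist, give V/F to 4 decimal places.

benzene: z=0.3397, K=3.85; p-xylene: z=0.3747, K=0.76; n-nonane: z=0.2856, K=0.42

ΣzᵢKᵢ = 1.7126; Σzᵢ/Kᵢ = 1.2613.
Both exceed 1, so a two-phase solution exists.
Rachford–Rice: g(ψ) = Σ zᵢ(Kᵢ−1)/(1+ψ(Kᵢ−1)) = 0.
Newton–Raphson from ψ = 0.5:
  ψ = 0.5000: g = 0.06374, g' = -0.6877 → ψ = 0.5927
  ψ = 0.5927: g = 0.00276, g' = -0.6340 → ψ = 0.5970
Converged at ψ = 0.5970.

two-phase, V/F = 0.5970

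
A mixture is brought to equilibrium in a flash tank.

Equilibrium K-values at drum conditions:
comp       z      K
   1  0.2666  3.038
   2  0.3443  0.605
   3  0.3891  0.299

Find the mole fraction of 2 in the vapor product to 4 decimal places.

Rachford–Rice: g(ψ) = Σ zᵢ(Kᵢ−1)/(1+ψ(Kᵢ−1)) = 0.
Feasibility: ΣzᵢKᵢ = 1.1346, Σzᵢ/Kᵢ = 1.9582 — both > 1, two phases present.
Iterate (Newton) starting at ψ = 0.55:
  ψ = 0.5500: g = -0.36147, g' = -0.8403 → ψ = 0.1198
  ψ = 0.1198: g = -0.00383, g' = -1.0024 → ψ = 0.1160
Converged at ψ = 0.1160.
Compositions from xᵢ = zᵢ/(1+ψ(Kᵢ−1)), yᵢ = Kᵢxᵢ:
  1: x = 0.2156, y = 0.6551
  2: x = 0.3608, y = 0.2183
  3: x = 0.4235, y = 0.1266

y_2 = 0.2183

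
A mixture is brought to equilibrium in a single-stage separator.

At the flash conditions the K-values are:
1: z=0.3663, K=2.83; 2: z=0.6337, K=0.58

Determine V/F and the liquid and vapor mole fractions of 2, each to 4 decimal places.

Rachford–Rice: g(V/F) = Σ zᵢ(Kᵢ−1)/(1+V/F(Kᵢ−1)) = 0.
g(0) = ΣzᵢKᵢ − 1 = 0.4042 and g(1) = 1 − Σzᵢ/Kᵢ = -0.2220, so a root lies in (0, 1).
Newton–Raphson from V/F = 0.5:
  V/F = 0.5000: g = 0.01314, g' = -0.5136 → V/F = 0.5256
  V/F = 0.5256: g = 0.00014, g' = -0.5028 → V/F = 0.5259
Converged at V/F = 0.5259.
Compositions from xᵢ = zᵢ/(1+V/F(Kᵢ−1)), yᵢ = Kᵢxᵢ:
  1: x = 0.1867, y = 0.5283
  2: x = 0.8133, y = 0.4717

V/F = 0.5259, x_2 = 0.8133, y_2 = 0.4717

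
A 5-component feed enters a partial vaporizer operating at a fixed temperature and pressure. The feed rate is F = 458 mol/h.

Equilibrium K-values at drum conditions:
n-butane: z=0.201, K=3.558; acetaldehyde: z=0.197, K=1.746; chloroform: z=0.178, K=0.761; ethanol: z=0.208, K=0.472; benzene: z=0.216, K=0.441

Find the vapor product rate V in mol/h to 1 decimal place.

Material balance + equilibrium reduce to Σ zᵢ(Kᵢ−1)/(1+ψ(Kᵢ−1)) = 0.
Feasibility: ΣzᵢKᵢ = 1.388, Σzᵢ/Kᵢ = 1.334 — both > 1, two phases present.
Iterate (Newton) starting at ψ = 0.43:
  ψ = 0.430: g = 0.0077, g' = -0.588 → ψ = 0.443
Converged at ψ = 0.443.
Then V = ψ·F = 0.4431·458 = 202.9 mol/h and L = F − V = 255.1 mol/h.

V = 202.9 mol/h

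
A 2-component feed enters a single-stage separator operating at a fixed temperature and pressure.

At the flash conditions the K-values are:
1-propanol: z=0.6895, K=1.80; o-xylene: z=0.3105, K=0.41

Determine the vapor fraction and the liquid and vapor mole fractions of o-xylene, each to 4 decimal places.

Material balance + equilibrium reduce to Σ zᵢ(Kᵢ−1)/(1+ψ(Kᵢ−1)) = 0.
Feasibility: ΣzᵢKᵢ = 1.3684, Σzᵢ/Kᵢ = 1.1404 — both > 1, two phases present.
Binary case is linear: z₁(K₁−1)(1+ψ(K₂−1)) + z₂(K₂−1)(1+ψ(K₁−1)) = 0
⇒ ψ = [z₁(K₁−1)+z₂(K₂−1)] / [−(K₁−1)(K₂−1)] = 0.36840/0.47200 = 0.7805
Compositions from xᵢ = zᵢ/(1+ψ(Kᵢ−1)), yᵢ = Kᵢxᵢ:
  1-propanol: x = 0.4245, y = 0.7640
  o-xylene: x = 0.5755, y = 0.2360

ψ = 0.7805, x_o-xylene = 0.5755, y_o-xylene = 0.2360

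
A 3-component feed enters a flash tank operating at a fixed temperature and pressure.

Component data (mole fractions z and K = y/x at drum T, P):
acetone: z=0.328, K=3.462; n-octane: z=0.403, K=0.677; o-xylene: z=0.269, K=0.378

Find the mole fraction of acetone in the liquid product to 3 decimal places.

x_acetone = 0.156

Rachford–Rice: g(β) = Σ zᵢ(Kᵢ−1)/(1+β(Kᵢ−1)) = 0.
Check two-phase: ΣzᵢKᵢ = 1.510 > 1 and Σzᵢ/Kᵢ = 1.402 > 1, so g(0) = 0.510 > 0 and g(1) = -0.402 < 0.
Newton–Raphson from β = 0.35:
  β = 0.350: g = 0.0731, g' = -0.797 → β = 0.442
  β = 0.442: g = 0.0043, g' = -0.711 → β = 0.448
Converged at β = 0.448.
Compositions from xᵢ = zᵢ/(1+β(Kᵢ−1)), yᵢ = Kᵢxᵢ:
  acetone: x = 0.156, y = 0.540
  n-octane: x = 0.471, y = 0.319
  o-xylene: x = 0.373, y = 0.141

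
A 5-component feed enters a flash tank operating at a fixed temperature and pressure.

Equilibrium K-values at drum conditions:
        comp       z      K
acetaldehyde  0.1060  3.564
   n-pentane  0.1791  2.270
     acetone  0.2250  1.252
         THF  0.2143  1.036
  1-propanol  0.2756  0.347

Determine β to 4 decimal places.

Let β = V/F and solve Σ zᵢ(Kᵢ−1)/(1+β(Kᵢ−1)) = 0.
Feasibility: ΣzᵢKᵢ = 1.3837, Σzᵢ/Kᵢ = 1.2894 — both > 1, two phases present.
Newton–Raphson from β = 0.5:
  β = 0.5000: g = 0.04894, g' = -0.5125 → β = 0.5955
  β = 0.5955: g = -0.00055, g' = -0.5285 → β = 0.5944
Converged at β = 0.5944.

β = 0.5944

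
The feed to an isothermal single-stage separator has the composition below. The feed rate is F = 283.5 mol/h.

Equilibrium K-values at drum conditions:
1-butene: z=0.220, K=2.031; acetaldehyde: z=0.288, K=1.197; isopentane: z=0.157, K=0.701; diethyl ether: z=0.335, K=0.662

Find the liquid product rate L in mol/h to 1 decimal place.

Let ψ = V/F and solve Σ zᵢ(Kᵢ−1)/(1+ψ(Kᵢ−1)) = 0.
Check two-phase: ΣzᵢKᵢ = 1.123 > 1 and Σzᵢ/Kᵢ = 1.079 > 1, so g(0) = 0.123 > 0 and g(1) = -0.079 < 0.
Iterate (Newton) starting at ψ = 0.46:
  ψ = 0.460: g = 0.0174, g' = -0.190 → ψ = 0.552
  ψ = 0.552: g = 0.0004, g' = -0.182 → ψ = 0.554
Converged at ψ = 0.554.
Then V = ψ·F = 0.5537·283.5 = 157.0 mol/h and L = F − V = 126.5 mol/h.

L = 126.5 mol/h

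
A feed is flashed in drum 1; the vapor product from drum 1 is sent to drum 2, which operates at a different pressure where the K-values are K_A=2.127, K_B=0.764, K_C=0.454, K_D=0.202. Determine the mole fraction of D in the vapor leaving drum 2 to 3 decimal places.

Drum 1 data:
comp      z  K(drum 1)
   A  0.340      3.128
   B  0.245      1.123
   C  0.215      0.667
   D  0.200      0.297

y_D (drum 2) = 0.034

Drum 1:
Rachford–Rice: g(ψ₁) = Σ zᵢ(Kᵢ−1)/(1+ψ₁(Kᵢ−1)) = 0.
Check two-phase: ΣzᵢKᵢ = 1.541 > 1 and Σzᵢ/Kᵢ = 1.323 > 1, so g(0) = 0.541 > 0 and g(1) = -0.323 < 0.
Newton iteration, ψ₁⁰ = 0.33:
  ψ₁ = 0.330: g = 0.1905, g' = -0.732 → ψ₁ = 0.590
  ψ₁ = 0.590: g = 0.0195, g' = -0.631 → ψ₁ = 0.621
Converged at ψ₁ = 0.621.
Drum-1 compositions:
  A: x = 0.146, y = 0.458
  B: x = 0.228, y = 0.256
  C: x = 0.271, y = 0.181
  D: x = 0.355, y = 0.105
Drum-2 feed = drum-1 vapor: z₂ = (0.4582, 0.2556, 0.1808, 0.1054).
Drum 2:
Material balance + equilibrium reduce to Σ zᵢ(Kᵢ−1)/(1+ψ₂(Kᵢ−1)) = 0.
Feasibility: ΣzᵢKᵢ = 1.273, Σzᵢ/Kᵢ = 1.470 — both > 1, two phases present.
Iterate (Newton) starting at ψ₂ = 0.62:
  ψ₂ = 0.620: g = -0.0824, g' = -0.607 → ψ₂ = 0.484
  ψ₂ = 0.484: g = -0.0054, g' = -0.540 → ψ₂ = 0.474
Converged at ψ₂ = 0.474.
  A: x = 0.299, y = 0.635
  B: x = 0.288, y = 0.220
  C: x = 0.244, y = 0.111
  D: x = 0.170, y = 0.034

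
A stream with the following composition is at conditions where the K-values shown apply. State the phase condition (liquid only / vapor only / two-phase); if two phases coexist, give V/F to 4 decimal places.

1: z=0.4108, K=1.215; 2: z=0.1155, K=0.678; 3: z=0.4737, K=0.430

liquid only

ΣzᵢKᵢ = 0.7811; Σzᵢ/Kᵢ = 1.6101.
Since ΣzᵢKᵢ < 1 the mixture is below its bubble point — single liquid phase.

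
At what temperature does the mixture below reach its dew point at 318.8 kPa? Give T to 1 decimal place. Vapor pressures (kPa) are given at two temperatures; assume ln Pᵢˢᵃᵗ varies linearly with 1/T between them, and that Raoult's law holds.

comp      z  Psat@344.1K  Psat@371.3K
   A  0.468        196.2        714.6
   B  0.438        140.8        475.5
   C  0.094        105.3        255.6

T = 359.8 K

Dew-point temperature: Σzᵢ·P/Pᵢˢᵃᵗ(T) = 1. Interpolate ln Pᵢˢᵃᵗ = aᵢ + bᵢ/T.
  T = 344.1 K: ΣzᵢP/Pᵢˢᵃᵗ = 2.0368
  T = 371.3 K: ΣzᵢP/Pᵢˢᵃᵗ = 0.6197
  T = 357.7 K: ΣzᵢP/Pᵢˢᵃᵗ = 1.0957
  T = 364.5 K: ΣzᵢP/Pᵢˢᵃᵗ = 0.8192
  T = 361.1 K: ΣzᵢP/Pᵢˢᵃᵗ = 0.9460
  T = 359.4 K: ΣzᵢP/Pᵢˢᵃᵗ = 1.0177
Interpolating between 359.4 K and 361.1 K gives T ≈ 359.8 K.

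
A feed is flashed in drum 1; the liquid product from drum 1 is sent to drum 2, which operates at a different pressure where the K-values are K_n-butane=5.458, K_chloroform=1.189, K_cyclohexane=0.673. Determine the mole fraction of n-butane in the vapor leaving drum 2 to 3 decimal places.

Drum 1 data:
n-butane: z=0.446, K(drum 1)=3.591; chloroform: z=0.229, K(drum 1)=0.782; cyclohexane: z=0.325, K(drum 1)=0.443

y_n-butane (drum 2) = 0.226

Drum 1:
Material balance + equilibrium reduce to Σ zᵢ(Kᵢ−1)/(1+ψ₁(Kᵢ−1)) = 0.
g(0) = ΣzᵢKᵢ − 1 = 0.925 and g(1) = 1 − Σzᵢ/Kᵢ = -0.151, so a root lies in (0, 1).
Newton iteration, ψ₁⁰ = 0.5:
  ψ₁ = 0.500: g = 0.1965, g' = -0.776 → ψ₁ = 0.753
  ψ₁ = 0.753: g = 0.0198, g' = -0.659 → ψ₁ = 0.783
Converged at ψ₁ = 0.783.
Drum-1 compositions:
  n-butane: x = 0.147, y = 0.529
  chloroform: x = 0.276, y = 0.216
  cyclohexane: x = 0.577, y = 0.255
Drum-2 feed = drum-1 liquid: z₂ = (0.1472, 0.2762, 0.5766).
Drum 2:
Material balance + equilibrium reduce to Σ zᵢ(Kᵢ−1)/(1+ψ₂(Kᵢ−1)) = 0.
Check two-phase: ΣzᵢKᵢ = 1.520 > 1 and Σzᵢ/Kᵢ = 1.116 > 1, so g(0) = 0.520 > 0 and g(1) = -0.116 < 0.
Newton–Raphson from ψ₂ = 0.5:
  ψ₂ = 0.500: g = 0.0255, g' = -0.377 → ψ₂ = 0.568
  ψ₂ = 0.568: g = 0.0015, g' = -0.336 → ψ₂ = 0.572
Converged at ψ₂ = 0.572.
  n-butane: x = 0.041, y = 0.226
  chloroform: x = 0.249, y = 0.296
  cyclohexane: x = 0.709, y = 0.477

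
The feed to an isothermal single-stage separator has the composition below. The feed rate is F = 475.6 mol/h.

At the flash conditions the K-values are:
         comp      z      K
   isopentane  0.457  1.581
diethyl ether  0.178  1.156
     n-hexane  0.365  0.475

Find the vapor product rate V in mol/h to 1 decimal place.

V = 188.5 mol/h

Newton–Raphson from β = 0.5:
  β = 0.500: g = -0.0283, g' = -0.281 → β = 0.399
  β = 0.399: g = -0.0008, g' = -0.267 → β = 0.396
Converged at β = 0.396.
Then V = β·F = 0.3963·475.6 = 188.5 mol/h and L = F − V = 287.1 mol/h.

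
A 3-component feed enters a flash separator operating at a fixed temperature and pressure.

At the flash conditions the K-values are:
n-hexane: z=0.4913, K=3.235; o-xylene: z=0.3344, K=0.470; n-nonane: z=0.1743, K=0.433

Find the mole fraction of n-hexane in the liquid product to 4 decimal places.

Material balance + equilibrium reduce to Σ zᵢ(Kᵢ−1)/(1+β(Kᵢ−1)) = 0.
Check two-phase: ΣzᵢKᵢ = 1.8220 > 1 and Σzᵢ/Kᵢ = 1.2659 > 1, so g(0) = 0.8220 > 0 and g(1) = -0.2659 < 0.
Newton iteration, β⁰ = 0.5:
  β = 0.5000: g = 0.13950, g' = -0.8304 → β = 0.6680
  β = 0.6680: g = 0.00701, g' = -0.7652 → β = 0.6772
Converged at β = 0.6772.
Compositions from xᵢ = zᵢ/(1+β(Kᵢ−1)), yᵢ = Kᵢxᵢ:
  n-hexane: x = 0.1955, y = 0.6323
  o-xylene: x = 0.5216, y = 0.2452
  n-nonane: x = 0.2829, y = 0.1225

x_n-hexane = 0.1955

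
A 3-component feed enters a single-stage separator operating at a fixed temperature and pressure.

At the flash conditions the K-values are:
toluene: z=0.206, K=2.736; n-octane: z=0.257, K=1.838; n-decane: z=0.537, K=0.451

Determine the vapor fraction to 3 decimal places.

ψ = 0.391

Material balance + equilibrium reduce to Σ zᵢ(Kᵢ−1)/(1+ψ(Kᵢ−1)) = 0.
g(0) = ΣzᵢKᵢ − 1 = 0.278 and g(1) = 1 − Σzᵢ/Kᵢ = -0.406, so a root lies in (0, 1).
Newton iteration, ψ⁰ = 0.34:
  ψ = 0.340: g = 0.0300, g' = -0.599 → ψ = 0.390
  ψ = 0.390: g = 0.0004, g' = -0.585 → ψ = 0.391
Converged at ψ = 0.391.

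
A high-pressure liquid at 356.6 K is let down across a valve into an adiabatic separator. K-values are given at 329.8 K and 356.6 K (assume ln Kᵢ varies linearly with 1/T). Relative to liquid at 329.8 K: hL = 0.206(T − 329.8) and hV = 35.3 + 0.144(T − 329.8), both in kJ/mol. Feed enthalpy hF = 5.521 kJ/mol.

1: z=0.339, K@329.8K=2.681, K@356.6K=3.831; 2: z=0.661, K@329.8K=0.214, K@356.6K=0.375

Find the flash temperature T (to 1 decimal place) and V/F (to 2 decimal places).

T = 337.0 K, V/F = 0.12

Adiabatic flash: solve Rachford–Rice at each trial T, then check hF = ψ·hV(T) + (1−ψ)·hL(T).
  T = 329.8 K: K = (2.681, 0.214), RR gives ψ = 0.038, H_out = 1.344 kJ/mol
  T = 356.6 K: K = (3.831, 0.375), RR gives ψ = 0.309, H_out = 15.912 kJ/mol
  T = 343.2 K: K = (3.227, 0.286), RR gives ψ = 0.178, H_out = 8.906 kJ/mol
  T = 336.5 K: K = (2.947, 0.248), RR gives ψ = 0.111, H_out = 5.268 kJ/mol
  T = 339.9 K: K = (3.087, 0.267), RR gives ψ = 0.146, H_out = 7.140 kJ/mol
  T = 338.2 K: K = (3.017, 0.258), RR gives ψ = 0.129, H_out = 6.212 kJ/mol
Linear interpolation between T = 336.5 (H_out = 5.268) and T = 338.2 (H_out = 6.212) on hF = 5.521 gives T ≈ 337.0 K, at which ψ = 0.12.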